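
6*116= 696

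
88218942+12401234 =100620176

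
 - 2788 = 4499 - 7287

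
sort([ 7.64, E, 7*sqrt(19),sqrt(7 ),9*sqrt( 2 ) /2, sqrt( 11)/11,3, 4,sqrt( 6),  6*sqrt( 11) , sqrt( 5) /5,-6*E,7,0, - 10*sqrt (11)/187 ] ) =[-6*E,  -  10*sqrt( 11)/187,  0,  sqrt( 11 ) /11, sqrt( 5)/5, sqrt(6),sqrt( 7 ) , E, 3, 4, 9*sqrt(2) /2,7,  7.64,  6*sqrt (11),  7 * sqrt (19)]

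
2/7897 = 2/7897 = 0.00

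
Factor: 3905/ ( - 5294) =-2^( - 1 )*5^1*11^1 *71^1*2647^(-1 )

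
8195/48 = 8195/48 = 170.73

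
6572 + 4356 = 10928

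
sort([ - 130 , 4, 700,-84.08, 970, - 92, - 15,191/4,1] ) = [- 130,  -  92, -84.08,- 15, 1,4,191/4,700, 970 ] 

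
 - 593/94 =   -  7 + 65/94= -6.31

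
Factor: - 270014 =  - 2^1*135007^1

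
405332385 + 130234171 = 535566556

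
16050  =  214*75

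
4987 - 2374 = 2613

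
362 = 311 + 51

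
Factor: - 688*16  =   - 11008 = - 2^8*43^1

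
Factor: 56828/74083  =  2^2*23^( - 1 )*  3221^(-1)*14207^1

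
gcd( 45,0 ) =45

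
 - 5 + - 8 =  - 13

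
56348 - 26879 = 29469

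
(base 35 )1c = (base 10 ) 47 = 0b101111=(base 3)1202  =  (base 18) 2b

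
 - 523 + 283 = - 240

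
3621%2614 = 1007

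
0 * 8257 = 0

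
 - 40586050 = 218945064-259531114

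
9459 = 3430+6029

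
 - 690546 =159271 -849817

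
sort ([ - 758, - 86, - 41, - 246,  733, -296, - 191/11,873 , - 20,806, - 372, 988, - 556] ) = [ - 758, - 556 , - 372, - 296, - 246, - 86,-41,- 20, - 191/11,  733,806,873, 988]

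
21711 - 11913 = 9798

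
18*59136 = 1064448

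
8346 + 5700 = 14046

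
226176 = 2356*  96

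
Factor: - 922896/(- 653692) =17748/12571 = 2^2*3^2*13^( - 1)*17^1*29^1*967^( - 1) 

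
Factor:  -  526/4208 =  - 2^( - 3) = - 1/8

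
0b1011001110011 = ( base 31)5UC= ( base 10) 5747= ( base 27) 7nn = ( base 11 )4355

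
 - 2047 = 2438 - 4485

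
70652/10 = 35326/5=7065.20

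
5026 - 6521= - 1495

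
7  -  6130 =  - 6123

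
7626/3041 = 2 + 1544/3041 = 2.51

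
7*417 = 2919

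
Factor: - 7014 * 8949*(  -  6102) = 383012081172 = 2^2 * 3^5*7^1*19^1 * 113^1*157^1*167^1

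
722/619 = 722/619 = 1.17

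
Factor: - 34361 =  - 34361^1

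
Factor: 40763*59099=113^1*523^1*40763^1 =2409052537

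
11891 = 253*47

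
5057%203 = 185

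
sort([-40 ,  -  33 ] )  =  [  -  40, -33 ]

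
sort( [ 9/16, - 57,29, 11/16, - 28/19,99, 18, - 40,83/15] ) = [ - 57,-40, - 28/19,  9/16,11/16,83/15,18,29, 99 ] 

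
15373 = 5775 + 9598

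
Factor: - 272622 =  - 2^1*3^1*7^1 * 6491^1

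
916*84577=77472532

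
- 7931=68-7999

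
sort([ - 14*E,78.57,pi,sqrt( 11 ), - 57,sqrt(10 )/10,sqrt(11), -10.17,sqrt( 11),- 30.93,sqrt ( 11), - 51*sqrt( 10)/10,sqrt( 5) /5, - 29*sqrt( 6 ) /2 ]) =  [ - 57, - 14 * E, - 29*sqrt( 6)/2,  -  30.93,-51*sqrt( 10)/10, - 10.17,sqrt(10 ) /10,sqrt( 5)/5,pi,sqrt(11),sqrt( 11 ), sqrt ( 11),  sqrt( 11),78.57 ]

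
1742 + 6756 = 8498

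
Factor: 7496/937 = 2^3  =  8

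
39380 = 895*44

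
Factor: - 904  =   - 2^3*113^1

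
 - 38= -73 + 35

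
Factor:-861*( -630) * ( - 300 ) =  - 2^3*3^4*5^3*7^2*41^1 =- 162729000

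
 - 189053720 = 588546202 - 777599922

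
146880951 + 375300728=522181679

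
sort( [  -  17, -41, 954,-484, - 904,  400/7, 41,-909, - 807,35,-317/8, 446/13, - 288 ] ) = [ - 909, - 904, -807, - 484,  -  288,-41,- 317/8, - 17,446/13 , 35, 41,400/7,954]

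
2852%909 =125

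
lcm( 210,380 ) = 7980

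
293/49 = 5 +48/49=5.98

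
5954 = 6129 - 175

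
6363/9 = 707  =  707.00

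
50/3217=50/3217 = 0.02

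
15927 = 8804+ 7123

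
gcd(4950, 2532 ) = 6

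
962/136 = 481/68 = 7.07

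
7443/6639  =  1  +  268/2213 = 1.12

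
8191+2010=10201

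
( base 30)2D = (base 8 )111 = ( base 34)25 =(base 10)73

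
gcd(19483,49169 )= 1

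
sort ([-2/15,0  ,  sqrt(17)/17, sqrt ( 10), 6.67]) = [ - 2/15, 0 , sqrt( 17)/17,sqrt(10), 6.67 ]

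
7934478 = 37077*214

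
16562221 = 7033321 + 9528900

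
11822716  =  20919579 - 9096863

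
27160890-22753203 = 4407687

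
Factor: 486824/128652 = 806/213 = 2^1*3^( - 1 )*13^1*31^1 * 71^( - 1 )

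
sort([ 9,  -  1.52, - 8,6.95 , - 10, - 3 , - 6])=[ -10,-8 , - 6,-3, - 1.52, 6.95,9 ]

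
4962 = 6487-1525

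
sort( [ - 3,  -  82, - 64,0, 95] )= [ - 82, - 64, - 3, 0,95 ] 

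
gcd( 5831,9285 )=1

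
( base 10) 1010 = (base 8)1762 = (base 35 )su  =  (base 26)1cm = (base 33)uk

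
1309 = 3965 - 2656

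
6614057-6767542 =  - 153485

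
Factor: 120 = 2^3*3^1*5^1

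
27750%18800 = 8950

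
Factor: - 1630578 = - 2^1*3^1*359^1*757^1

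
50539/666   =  50539/666= 75.88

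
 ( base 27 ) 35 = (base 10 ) 86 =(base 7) 152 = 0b1010110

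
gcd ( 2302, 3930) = 2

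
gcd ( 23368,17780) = 508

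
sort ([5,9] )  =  [ 5, 9]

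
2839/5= 2839/5 = 567.80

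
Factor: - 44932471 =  - 3191^1*14081^1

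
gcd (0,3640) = 3640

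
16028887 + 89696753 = 105725640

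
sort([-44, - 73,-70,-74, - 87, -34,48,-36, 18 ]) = [ - 87,- 74,  -  73,-70,-44,-36,- 34, 18 , 48]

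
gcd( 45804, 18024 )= 12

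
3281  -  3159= 122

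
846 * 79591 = 67333986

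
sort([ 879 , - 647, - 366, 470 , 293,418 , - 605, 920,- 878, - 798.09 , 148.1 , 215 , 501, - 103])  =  [ - 878,  -  798.09, - 647, - 605, - 366, - 103, 148.1,  215, 293,418, 470 , 501,879 , 920 ]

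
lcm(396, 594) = 1188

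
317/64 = 4+ 61/64= 4.95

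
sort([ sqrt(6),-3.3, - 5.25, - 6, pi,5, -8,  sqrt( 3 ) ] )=[ - 8, - 6,  -  5.25, - 3.3 , sqrt( 3),sqrt( 6 ),pi,5]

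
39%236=39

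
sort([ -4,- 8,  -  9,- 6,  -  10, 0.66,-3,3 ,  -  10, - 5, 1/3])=[-10, - 10,  -  9,  -  8, - 6, - 5 , - 4, - 3,1/3, 0.66,3] 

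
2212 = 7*316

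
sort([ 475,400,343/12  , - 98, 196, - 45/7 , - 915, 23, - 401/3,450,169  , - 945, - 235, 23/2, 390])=[ - 945, - 915 ,-235, - 401/3, - 98,-45/7, 23/2, 23,343/12 , 169, 196,  390, 400, 450,475 ] 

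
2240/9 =248 + 8/9 = 248.89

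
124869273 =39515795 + 85353478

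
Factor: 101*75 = 3^1*5^2*101^1 =7575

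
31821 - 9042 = 22779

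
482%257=225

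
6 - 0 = 6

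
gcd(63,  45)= 9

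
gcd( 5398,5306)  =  2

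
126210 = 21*6010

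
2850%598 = 458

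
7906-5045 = 2861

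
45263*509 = 23038867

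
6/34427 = 6/34427 = 0.00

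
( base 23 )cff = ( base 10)6708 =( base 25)ai8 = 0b1101000110100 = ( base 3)100012110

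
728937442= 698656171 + 30281271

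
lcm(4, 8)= 8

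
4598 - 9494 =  - 4896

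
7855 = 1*7855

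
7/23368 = 7/23368 = 0.00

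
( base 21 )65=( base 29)4f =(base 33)3W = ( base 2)10000011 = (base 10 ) 131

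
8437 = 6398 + 2039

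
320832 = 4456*72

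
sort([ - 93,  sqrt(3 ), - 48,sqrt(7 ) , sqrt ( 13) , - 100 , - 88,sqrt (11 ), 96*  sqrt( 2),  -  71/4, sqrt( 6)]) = [ - 100, - 93, - 88 ,-48, - 71/4, sqrt ( 3 ), sqrt( 6 ),sqrt( 7),sqrt( 11 ), sqrt(13 ), 96*sqrt (2 )]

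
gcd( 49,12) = 1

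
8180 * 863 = 7059340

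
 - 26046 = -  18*1447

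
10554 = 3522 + 7032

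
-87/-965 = 87/965 = 0.09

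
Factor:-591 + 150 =  -  441 = - 3^2*7^2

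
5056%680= 296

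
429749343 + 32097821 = 461847164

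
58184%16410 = 8954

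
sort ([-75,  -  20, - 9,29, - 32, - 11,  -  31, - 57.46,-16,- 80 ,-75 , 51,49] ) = [-80 ,  -  75, - 75, - 57.46, - 32, - 31, - 20, - 16, - 11,-9, 29 , 49,51]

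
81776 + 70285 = 152061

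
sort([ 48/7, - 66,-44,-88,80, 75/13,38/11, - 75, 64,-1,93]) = [ - 88,  -  75,-66,-44, -1 , 38/11,75/13,48/7,64, 80, 93 ] 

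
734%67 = 64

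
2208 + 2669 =4877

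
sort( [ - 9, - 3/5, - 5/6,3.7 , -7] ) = [ - 9,-7, - 5/6, - 3/5, 3.7 ]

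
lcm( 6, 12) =12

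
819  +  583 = 1402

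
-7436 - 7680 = -15116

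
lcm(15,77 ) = 1155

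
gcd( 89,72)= 1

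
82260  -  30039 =52221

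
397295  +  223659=620954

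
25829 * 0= 0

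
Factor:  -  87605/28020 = -2^(  -  2)*3^( -1)*7^1*467^( -1 ) * 2503^1=-17521/5604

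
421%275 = 146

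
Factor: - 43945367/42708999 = -3^( - 1) * 23^ (-1)* 67^1*618971^( - 1)*  655901^1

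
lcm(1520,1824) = 9120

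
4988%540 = 128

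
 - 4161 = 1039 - 5200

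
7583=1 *7583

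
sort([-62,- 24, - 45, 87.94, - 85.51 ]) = [ - 85.51, - 62, - 45,  -  24,87.94 ] 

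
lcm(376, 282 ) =1128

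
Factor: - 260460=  - 2^2*3^2*5^1 * 1447^1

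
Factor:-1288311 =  - 3^1*17^1*25261^1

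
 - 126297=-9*14033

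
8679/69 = 2893/23 = 125.78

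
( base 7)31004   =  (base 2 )1110101111110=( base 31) 7qh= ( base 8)16576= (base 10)7550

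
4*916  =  3664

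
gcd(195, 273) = 39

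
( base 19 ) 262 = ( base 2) 1101000110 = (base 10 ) 838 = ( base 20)21i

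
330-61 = 269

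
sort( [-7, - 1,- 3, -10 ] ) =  [ - 10, - 7, -3, - 1]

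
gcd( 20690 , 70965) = 5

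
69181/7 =9883 = 9883.00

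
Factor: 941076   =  2^2*3^2*26141^1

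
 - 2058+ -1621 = -3679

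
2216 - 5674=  - 3458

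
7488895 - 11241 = 7477654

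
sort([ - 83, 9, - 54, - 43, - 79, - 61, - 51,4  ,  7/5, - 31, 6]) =[ - 83, - 79, - 61,-54, - 51, - 43, - 31,7/5,4, 6,9 ] 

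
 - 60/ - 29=60/29 = 2.07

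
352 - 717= - 365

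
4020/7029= 1340/2343 = 0.57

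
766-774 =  - 8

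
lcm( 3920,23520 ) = 23520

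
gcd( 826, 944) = 118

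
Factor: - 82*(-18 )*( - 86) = -2^3*3^2 *41^1*43^1=- 126936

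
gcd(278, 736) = 2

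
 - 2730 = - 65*42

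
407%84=71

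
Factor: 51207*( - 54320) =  - 2781564240 = - 2^4*3^1*5^1 * 7^1*13^2* 97^1*101^1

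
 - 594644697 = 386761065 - 981405762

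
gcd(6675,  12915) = 15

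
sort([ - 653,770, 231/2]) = [ - 653, 231/2,770 ]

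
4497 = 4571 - 74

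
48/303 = 16/101 = 0.16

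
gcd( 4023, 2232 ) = 9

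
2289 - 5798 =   -  3509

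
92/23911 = 92/23911 = 0.00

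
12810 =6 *2135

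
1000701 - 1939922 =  - 939221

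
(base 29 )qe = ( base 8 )1400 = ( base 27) 11c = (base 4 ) 30000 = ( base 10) 768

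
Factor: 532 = 2^2*7^1 * 19^1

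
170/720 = 17/72 = 0.24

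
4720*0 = 0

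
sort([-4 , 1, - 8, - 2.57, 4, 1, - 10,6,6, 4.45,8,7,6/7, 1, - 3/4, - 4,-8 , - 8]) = [ - 10,-8  , - 8, - 8, - 4,  -  4, - 2.57, - 3/4, 6/7, 1 , 1, 1, 4, 4.45, 6 , 6,  7, 8 ]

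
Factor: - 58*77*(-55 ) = 245630 =2^1*5^1*7^1*11^2*29^1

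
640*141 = 90240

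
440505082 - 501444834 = -60939752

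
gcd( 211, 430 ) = 1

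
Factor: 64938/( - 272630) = -237/995 = -3^1 * 5^( - 1 )*79^1*199^(- 1)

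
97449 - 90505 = 6944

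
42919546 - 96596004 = -53676458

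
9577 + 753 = 10330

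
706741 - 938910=-232169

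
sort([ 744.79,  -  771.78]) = [ - 771.78,744.79 ] 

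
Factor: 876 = 2^2*3^1*73^1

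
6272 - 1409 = 4863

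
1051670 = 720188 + 331482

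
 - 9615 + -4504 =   -  14119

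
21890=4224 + 17666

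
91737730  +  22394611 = 114132341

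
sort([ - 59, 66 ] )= [ - 59 , 66 ]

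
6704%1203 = 689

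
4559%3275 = 1284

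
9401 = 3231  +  6170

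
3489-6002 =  - 2513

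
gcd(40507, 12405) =1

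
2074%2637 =2074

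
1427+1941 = 3368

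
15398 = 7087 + 8311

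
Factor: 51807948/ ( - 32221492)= -12951987/8055373=-3^1* 19^( - 1) * 43^1 * 307^( - 1) * 1381^( - 1) *100403^1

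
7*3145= 22015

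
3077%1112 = 853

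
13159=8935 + 4224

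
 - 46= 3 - 49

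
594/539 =54/49 = 1.10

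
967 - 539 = 428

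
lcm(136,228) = 7752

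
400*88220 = 35288000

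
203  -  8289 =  - 8086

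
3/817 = 3/817 = 0.00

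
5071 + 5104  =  10175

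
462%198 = 66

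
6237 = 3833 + 2404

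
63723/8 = 63723/8  =  7965.38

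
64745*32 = 2071840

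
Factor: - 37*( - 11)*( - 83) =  - 11^1*37^1*83^1 =- 33781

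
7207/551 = 13+44/551 = 13.08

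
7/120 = 7/120 = 0.06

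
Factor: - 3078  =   - 2^1*3^4* 19^1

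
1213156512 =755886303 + 457270209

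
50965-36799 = 14166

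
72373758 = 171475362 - 99101604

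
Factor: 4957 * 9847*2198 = 107287850642 = 2^1*7^1 * 43^1*157^1*229^1*4957^1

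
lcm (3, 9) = 9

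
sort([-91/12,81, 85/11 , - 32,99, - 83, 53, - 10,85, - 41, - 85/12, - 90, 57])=[-90 , - 83, - 41, - 32,-10,  -  91/12,  -  85/12,85/11,53,57,81, 85, 99]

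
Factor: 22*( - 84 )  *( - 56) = 103488 = 2^6* 3^1*7^2*11^1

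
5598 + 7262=12860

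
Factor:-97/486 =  - 2^( - 1 )*3^(  -  5 )*97^1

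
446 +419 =865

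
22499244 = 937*24012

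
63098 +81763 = 144861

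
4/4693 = 4/4693= 0.00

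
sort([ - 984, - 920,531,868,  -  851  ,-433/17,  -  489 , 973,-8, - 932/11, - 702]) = [ - 984,-920 , - 851, - 702,  -  489, - 932/11 ,-433/17,- 8 , 531,868,973 ]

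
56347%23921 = 8505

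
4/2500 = 1/625 = 0.00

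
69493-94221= - 24728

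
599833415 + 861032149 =1460865564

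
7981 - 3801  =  4180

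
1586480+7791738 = 9378218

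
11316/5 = 2263+1/5 =2263.20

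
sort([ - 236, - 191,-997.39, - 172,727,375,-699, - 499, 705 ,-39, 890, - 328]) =[-997.39, - 699, - 499,- 328,  -  236, - 191, - 172,-39,375 , 705, 727, 890 ] 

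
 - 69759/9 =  - 7751 = -7751.00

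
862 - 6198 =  - 5336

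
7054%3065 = 924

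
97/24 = 4+1/24 = 4.04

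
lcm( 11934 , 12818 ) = 346086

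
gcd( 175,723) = 1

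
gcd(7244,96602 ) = 2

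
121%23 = 6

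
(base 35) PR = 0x386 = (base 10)902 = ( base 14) 486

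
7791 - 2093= 5698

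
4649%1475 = 224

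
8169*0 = 0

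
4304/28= 153 + 5/7= 153.71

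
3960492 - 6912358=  - 2951866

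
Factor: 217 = 7^1*31^1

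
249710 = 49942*5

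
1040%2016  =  1040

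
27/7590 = 9/2530 = 0.00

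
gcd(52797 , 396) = 3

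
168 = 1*168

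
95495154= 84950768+10544386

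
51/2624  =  51/2624 = 0.02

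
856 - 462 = 394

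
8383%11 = 1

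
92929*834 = 77502786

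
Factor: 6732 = 2^2*3^2*11^1 *17^1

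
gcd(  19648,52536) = 8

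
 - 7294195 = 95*( - 76781 ) 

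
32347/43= 32347/43 = 752.26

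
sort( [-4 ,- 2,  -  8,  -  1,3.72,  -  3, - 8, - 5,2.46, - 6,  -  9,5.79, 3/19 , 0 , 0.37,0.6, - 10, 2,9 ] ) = [ - 10, - 9, - 8, - 8,  -  6, - 5,- 4 , - 3,-2, - 1,0,3/19,0.37,0.6,2, 2.46, 3.72,  5.79, 9 ] 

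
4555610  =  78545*58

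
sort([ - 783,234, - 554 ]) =[ - 783, - 554, 234] 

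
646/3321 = 646/3321=0.19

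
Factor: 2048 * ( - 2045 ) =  - 2^11*5^1*409^1= - 4188160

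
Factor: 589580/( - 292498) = -2^1*5^1 * 41^1 *719^1*146249^(-1 ) = -294790/146249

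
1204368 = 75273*16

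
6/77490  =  1/12915= 0.00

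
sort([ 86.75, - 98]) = [ - 98,86.75] 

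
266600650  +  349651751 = 616252401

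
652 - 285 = 367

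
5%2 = 1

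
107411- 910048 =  - 802637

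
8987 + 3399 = 12386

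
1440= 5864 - 4424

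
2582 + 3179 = 5761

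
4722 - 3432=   1290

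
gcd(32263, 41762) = 7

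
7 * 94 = 658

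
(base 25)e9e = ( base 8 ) 21435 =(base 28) bd1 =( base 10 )8989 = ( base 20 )1299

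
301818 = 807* 374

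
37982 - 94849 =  - 56867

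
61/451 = 61/451 = 0.14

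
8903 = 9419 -516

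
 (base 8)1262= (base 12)496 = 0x2B2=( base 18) 226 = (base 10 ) 690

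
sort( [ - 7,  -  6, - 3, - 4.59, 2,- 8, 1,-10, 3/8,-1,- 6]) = [-10, - 8,-7,-6, - 6, - 4.59,  -  3, - 1, 3/8, 1, 2 ] 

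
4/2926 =2/1463 = 0.00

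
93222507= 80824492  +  12398015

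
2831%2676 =155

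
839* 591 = 495849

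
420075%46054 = 5589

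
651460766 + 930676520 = 1582137286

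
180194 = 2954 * 61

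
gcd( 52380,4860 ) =540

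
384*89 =34176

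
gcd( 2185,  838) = 1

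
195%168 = 27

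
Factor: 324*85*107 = 2946780 =2^2*3^4*5^1 * 17^1*107^1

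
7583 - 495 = 7088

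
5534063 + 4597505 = 10131568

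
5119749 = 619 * 8271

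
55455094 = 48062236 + 7392858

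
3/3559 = 3/3559 = 0.00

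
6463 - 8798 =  - 2335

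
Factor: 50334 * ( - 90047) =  -4532425698 = - 2^1*3^1*53^1*1699^1 *8389^1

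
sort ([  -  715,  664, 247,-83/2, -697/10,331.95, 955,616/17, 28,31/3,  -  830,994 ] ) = [  -  830, - 715,  -  697/10,  -  83/2,31/3,28,616/17,  247,  331.95 , 664,955,994] 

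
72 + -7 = 65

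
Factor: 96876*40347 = 2^2 * 3^6 * 13^1 * 23^1*4483^1=   3908655972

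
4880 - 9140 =  -  4260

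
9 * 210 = 1890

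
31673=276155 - 244482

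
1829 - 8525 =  - 6696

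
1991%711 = 569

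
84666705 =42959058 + 41707647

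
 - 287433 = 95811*( - 3)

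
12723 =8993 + 3730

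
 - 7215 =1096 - 8311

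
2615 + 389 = 3004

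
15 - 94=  - 79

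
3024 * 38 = 114912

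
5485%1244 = 509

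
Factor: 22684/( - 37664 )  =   - 2^( - 3)*11^ ( - 1 )*53^1 = - 53/88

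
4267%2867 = 1400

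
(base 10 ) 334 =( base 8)516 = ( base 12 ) 23A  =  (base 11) 284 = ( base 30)B4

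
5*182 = 910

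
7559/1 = 7559 = 7559.00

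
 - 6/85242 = -1/14207= - 0.00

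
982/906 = 1+38/453 =1.08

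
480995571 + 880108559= 1361104130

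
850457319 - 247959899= 602497420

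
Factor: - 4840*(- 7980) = 38623200=2^5*3^1*5^2*7^1*11^2*19^1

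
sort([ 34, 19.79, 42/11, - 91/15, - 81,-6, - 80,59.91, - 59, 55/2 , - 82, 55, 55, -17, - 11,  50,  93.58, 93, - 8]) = [-82, - 81, - 80, - 59, - 17, - 11, - 8, - 91/15, - 6, 42/11, 19.79 , 55/2,34,50, 55,55, 59.91,93 , 93.58]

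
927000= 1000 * 927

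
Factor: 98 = 2^1*7^2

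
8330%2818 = 2694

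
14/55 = 14/55 = 0.25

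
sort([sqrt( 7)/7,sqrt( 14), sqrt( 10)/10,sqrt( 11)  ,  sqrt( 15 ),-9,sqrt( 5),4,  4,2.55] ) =[ - 9,sqrt( 10)/10,sqrt (7 ) /7,sqrt( 5), 2.55, sqrt( 11) , sqrt(14 ), sqrt ( 15),4, 4]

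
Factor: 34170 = 2^1*3^1*5^1*17^1*67^1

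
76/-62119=-76/62119 =- 0.00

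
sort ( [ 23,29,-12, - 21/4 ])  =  [ - 12, - 21/4, 23,29 ] 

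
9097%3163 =2771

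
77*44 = 3388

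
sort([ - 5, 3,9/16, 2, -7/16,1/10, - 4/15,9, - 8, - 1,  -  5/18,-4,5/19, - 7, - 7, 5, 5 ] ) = [ - 8,-7, - 7, - 5,- 4, - 1, - 7/16, -5/18, - 4/15, 1/10, 5/19,9/16,2 , 3 , 5,5,9 ]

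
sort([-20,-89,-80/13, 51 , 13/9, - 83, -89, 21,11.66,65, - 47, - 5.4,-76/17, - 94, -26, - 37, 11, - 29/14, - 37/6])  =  [ - 94,-89  , - 89, - 83,-47, - 37, -26, - 20,-37/6,-80/13, - 5.4, - 76/17,-29/14 , 13/9, 11,11.66,21,51,65 ] 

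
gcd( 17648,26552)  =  8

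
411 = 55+356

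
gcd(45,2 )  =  1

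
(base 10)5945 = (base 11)4515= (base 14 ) 2249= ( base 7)23222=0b1011100111001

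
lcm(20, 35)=140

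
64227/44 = 64227/44 = 1459.70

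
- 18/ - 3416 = 9/1708 = 0.01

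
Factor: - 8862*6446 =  - 2^2  *3^1*7^1*11^1*211^1*293^1 = - 57124452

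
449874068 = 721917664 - 272043596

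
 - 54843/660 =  - 18281/220 = - 83.10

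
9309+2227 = 11536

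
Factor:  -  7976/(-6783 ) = 2^3 * 3^ ( - 1)*7^( - 1 )*17^ ( - 1 )*19^(-1) * 997^1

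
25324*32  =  810368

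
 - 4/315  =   - 1 + 311/315 = - 0.01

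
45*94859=4268655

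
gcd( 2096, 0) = 2096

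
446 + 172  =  618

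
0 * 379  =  0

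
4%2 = 0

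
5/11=5/11 = 0.45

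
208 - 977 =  - 769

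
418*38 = 15884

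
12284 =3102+9182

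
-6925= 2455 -9380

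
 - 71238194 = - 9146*7789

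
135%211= 135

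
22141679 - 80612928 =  -58471249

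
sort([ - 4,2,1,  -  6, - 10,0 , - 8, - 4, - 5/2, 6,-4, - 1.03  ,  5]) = [-10, - 8,  -  6, - 4,  -  4, - 4, - 5/2, - 1.03, 0,1, 2, 5, 6]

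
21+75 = 96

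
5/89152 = 5/89152 = 0.00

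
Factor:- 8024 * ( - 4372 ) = 35080928  =  2^5 * 17^1*59^1*1093^1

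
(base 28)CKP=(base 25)foi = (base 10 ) 9993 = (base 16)2709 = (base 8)23411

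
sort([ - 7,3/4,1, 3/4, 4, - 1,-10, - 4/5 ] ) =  [ - 10, - 7 ,-1,-4/5,3/4, 3/4, 1,4 ] 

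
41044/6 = 20522/3  =  6840.67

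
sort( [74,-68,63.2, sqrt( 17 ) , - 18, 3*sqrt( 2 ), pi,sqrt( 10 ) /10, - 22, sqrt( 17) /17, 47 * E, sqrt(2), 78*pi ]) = [  -  68, - 22, - 18, sqrt(17) /17,sqrt( 10)/10,  sqrt( 2), pi, sqrt(17), 3*sqrt( 2),63.2, 74,47*E, 78* pi]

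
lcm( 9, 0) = 0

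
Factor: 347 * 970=2^1* 5^1*97^1 * 347^1  =  336590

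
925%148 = 37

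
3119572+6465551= 9585123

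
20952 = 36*582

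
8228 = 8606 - 378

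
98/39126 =49/19563 = 0.00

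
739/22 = 33 + 13/22 = 33.59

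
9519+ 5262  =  14781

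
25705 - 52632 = - 26927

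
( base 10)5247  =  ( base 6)40143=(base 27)759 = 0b1010001111111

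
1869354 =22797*82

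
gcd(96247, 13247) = 1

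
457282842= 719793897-262511055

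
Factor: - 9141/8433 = -3047/2811  =  -3^(  -  1)*11^1*277^1*937^( - 1)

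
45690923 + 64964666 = 110655589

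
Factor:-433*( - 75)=32475 = 3^1*5^2*433^1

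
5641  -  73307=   -  67666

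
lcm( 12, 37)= 444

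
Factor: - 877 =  - 877^1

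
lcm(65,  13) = 65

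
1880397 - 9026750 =  -  7146353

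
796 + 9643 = 10439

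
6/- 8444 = -1 + 4219/4222 =- 0.00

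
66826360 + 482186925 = 549013285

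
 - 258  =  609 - 867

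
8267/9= 918 + 5/9 = 918.56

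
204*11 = 2244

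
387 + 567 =954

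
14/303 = 14/303 = 0.05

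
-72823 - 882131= - 954954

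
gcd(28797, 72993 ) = 87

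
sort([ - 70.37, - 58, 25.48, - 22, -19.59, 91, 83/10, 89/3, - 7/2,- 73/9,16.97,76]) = [ - 70.37, - 58, - 22, - 19.59, -73/9, - 7/2,83/10,  16.97,25.48, 89/3, 76 , 91]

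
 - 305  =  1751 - 2056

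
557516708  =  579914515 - 22397807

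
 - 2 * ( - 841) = 1682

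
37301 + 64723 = 102024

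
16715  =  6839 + 9876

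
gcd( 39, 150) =3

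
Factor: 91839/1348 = 2^( - 2)*3^1 * 11^3*23^1*337^( - 1) 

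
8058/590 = 4029/295 = 13.66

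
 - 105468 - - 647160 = 541692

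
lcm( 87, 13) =1131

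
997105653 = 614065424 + 383040229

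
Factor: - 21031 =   -  21031^1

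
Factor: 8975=5^2*359^1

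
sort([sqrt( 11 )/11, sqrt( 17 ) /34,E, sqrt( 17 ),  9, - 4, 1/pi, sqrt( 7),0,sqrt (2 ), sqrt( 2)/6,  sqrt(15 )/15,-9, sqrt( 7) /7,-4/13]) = [ - 9 ,  -  4,  -  4/13 , 0, sqrt( 17 )/34,sqrt(2 )/6, sqrt(15 ) /15, sqrt(11 )/11, 1/pi, sqrt (7 )/7, sqrt(2) , sqrt( 7),E,sqrt ( 17),  9 ] 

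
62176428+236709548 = 298885976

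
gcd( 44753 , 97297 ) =1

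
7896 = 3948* 2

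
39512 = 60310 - 20798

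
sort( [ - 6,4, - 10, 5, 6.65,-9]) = [ - 10, -9 ,  -  6,4,5,  6.65] 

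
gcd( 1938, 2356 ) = 38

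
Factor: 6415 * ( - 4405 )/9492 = - 2^( - 2 )*3^( - 1)*5^2 * 7^(  -  1)*113^ (- 1) * 881^1 * 1283^1 = - 28258075/9492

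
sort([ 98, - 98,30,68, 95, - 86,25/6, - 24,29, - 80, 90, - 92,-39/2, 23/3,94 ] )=[-98,-92, - 86,-80 , - 24, - 39/2,25/6, 23/3,29,30 , 68, 90,94 , 95, 98 ]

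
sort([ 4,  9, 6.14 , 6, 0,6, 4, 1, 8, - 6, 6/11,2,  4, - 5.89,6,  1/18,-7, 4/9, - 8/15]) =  [ - 7, - 6  ,-5.89 , - 8/15  ,  0, 1/18, 4/9, 6/11,  1,2,4,4,4,6, 6,6,  6.14,8, 9] 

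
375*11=4125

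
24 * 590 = 14160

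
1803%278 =135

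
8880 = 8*1110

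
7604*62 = 471448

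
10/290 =1/29 = 0.03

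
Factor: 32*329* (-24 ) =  - 252672=- 2^8*3^1*7^1*47^1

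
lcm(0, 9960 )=0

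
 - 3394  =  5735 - 9129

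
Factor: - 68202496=- 2^12 * 16651^1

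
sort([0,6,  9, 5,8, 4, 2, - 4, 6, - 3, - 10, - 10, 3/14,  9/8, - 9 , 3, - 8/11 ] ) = [ -10, - 10, - 9, - 4,-3, - 8/11  ,  0, 3/14, 9/8,2, 3,  4, 5,6,6, 8, 9]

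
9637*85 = 819145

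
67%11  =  1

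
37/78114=37/78114 = 0.00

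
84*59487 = 4996908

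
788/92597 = 788/92597=0.01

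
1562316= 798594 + 763722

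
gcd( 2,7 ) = 1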